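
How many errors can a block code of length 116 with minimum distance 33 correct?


Correction capability = floor((d-1)/2) = floor((33-1)/2) = 16

16 errors


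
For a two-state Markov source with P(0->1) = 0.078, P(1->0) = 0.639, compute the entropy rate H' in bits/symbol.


Stationary distribution: pi_0 = p10/(p01+p10) = 0.8912, pi_1 = 0.1088. Entropy rate H' = pi_0*H(p01) + pi_1*H(p10) = 0.8912*0.3951 + 0.1088*0.9435 = 0.4548

0.4548 bits/symbol


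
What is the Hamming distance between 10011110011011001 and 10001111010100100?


Count differing positions: . . . ^ . . . ^ . . ^ ^ ^ ^ ^ . ^ = 8 differences

8


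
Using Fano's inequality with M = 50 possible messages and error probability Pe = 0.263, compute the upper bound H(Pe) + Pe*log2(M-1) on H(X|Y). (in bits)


H(Pe) = -Pe*log2(Pe) - (1-Pe)*log2(1-Pe) = -0.263*log2(0.263) - 0.737*log2(0.737) = 0.506766 + 0.324474 = 0.8312. Pe*log2(M-1) = 0.263*log2(49) = 1.476669. Bound = H(Pe) + Pe*log2(M-1) = 0.506766 + 0.324474 + 1.476669 = 2.3079

2.3079 bits


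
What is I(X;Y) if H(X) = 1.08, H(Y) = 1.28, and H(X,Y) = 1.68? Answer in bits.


I(X;Y) = H(X) + H(Y) - H(X,Y) = 1.08 + 1.28 - 1.68 = 0.68

0.68 bits


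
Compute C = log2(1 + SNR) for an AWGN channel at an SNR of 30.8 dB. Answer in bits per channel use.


SNR_linear = 10^(30.8/10) = 1202.2644; C = log2(1 + SNR_linear) = log2(1 + 1202.2644) = 10.2327

10.2327 bits/channel use


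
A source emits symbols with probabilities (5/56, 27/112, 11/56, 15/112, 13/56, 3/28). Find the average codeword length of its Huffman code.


Huffman construction (repeatedly merge the two least-probable nodes; each merge adds 1 bit to every symbol beneath it): 5/56 + 3/28 = 11/56; 15/112 + 11/56 = 37/112; 11/56 + 13/56 = 3/7; 27/112 + 37/112 = 4/7; 3/7 + 4/7 = 1. Resulting codeword lengths (in the order the probabilities were given): (3, 2, 3, 3, 2, 3). L_avg = sum(p_i * l_i) = 5/56*3 + 27/112*2 + 11/56*3 + 15/112*3 + 13/56*2 + 3/28*3 = 283/112 = 2.5268

2.5268 bits


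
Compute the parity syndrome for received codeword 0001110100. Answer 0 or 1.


Syndrome = XOR of all bits = 0 XOR 0 XOR 0 XOR 1 XOR 1 XOR 1 XOR 0 XOR 1 XOR 0 XOR 0 = 0

0


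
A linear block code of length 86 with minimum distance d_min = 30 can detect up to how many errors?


Detection capability = d_min - 1 = 30 - 1 = 29

29 errors


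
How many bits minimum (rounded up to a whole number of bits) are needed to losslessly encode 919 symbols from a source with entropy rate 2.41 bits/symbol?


Minimum bits >= n * H = 919 * 2.41 = 2214.79, rounded up to a whole number of bits = 2215

2215 bits


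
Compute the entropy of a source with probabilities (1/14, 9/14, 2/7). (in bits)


H = -sum(p_i * log2(p_i)). Terms: -(1/14)*log2(1/14) = 0.271954; -(9/14)*log2(9/14) = 0.409776; -(2/7)*log2(2/7) = 0.516387. H = 0.271954 + 0.409776 + 0.516387 = 1.1981

1.1981 bits


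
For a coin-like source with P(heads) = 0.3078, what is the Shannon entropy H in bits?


H = -p*log2(p) - (1-p)*log2(1-p). -0.3078*log2(0.3078) = 0.523240; -0.6922*log2(0.6922) = 0.367378. H = 0.523240 + 0.367378 = 0.8906

0.8906 bits


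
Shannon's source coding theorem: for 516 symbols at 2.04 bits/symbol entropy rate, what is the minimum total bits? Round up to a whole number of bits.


Minimum bits >= n * H = 516 * 2.04 = 1052.64, rounded up to a whole number of bits = 1053

1053 bits


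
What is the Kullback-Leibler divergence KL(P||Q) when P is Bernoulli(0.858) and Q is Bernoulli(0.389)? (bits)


KL = p*log2(p/q) + (1-p)*log2((1-p)/(1-q)) = 0.858*log2(0.858/0.389) + 0.142*log2(0.142/0.611) = 0.6802

0.6802 bits


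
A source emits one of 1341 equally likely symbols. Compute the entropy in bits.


H = log2(n) = log2(1341) = 10.3891

10.3891 bits


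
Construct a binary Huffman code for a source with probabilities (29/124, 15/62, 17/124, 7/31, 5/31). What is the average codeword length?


Huffman construction (repeatedly merge the two least-probable nodes; each merge adds 1 bit to every symbol beneath it): 17/124 + 5/31 = 37/124; 7/31 + 29/124 = 57/124; 15/62 + 37/124 = 67/124; 57/124 + 67/124 = 1. Resulting codeword lengths (in the order the probabilities were given): (2, 2, 3, 2, 3). L_avg = sum(p_i * l_i) = 29/124*2 + 15/62*2 + 17/124*3 + 7/31*2 + 5/31*3 = 285/124 = 2.2984

2.2984 bits


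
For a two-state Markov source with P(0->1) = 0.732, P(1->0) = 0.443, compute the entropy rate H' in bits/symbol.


Stationary distribution: pi_0 = p10/(p01+p10) = 0.377, pi_1 = 0.623. Entropy rate H' = pi_0*H(p01) + pi_1*H(p10) = 0.377*0.8386 + 0.623*0.9906 = 0.9333

0.9333 bits/symbol


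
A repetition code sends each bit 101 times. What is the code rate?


Rate = k/n = 1/101

1/101


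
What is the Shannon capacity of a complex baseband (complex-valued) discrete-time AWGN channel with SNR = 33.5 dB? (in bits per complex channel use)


SNR_linear = 10^(33.5/10) = 2238.7211; C = log2(1 + SNR_linear) = log2(1 + 2238.7211) = 11.1291

11.1291 bits/channel use


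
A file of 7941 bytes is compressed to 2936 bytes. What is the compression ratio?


Ratio = original / compressed = 7941 / 2936 = 2.7047

2.7047


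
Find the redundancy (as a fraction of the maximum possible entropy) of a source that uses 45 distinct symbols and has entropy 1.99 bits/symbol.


H_max = log2(K) = log2(45) = 5.4919 bits/symbol. Redundancy = 1 - H/H_max = 1 - 1.99/5.4919 = 1 - 0.3624 = 0.6376

0.6376


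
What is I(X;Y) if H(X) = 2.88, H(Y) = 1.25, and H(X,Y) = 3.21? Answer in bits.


I(X;Y) = H(X) + H(Y) - H(X,Y) = 2.88 + 1.25 - 3.21 = 0.92

0.92 bits


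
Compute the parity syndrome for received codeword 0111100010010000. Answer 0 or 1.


Syndrome = XOR of all bits = 0 XOR 1 XOR 1 XOR 1 XOR 1 XOR 0 XOR 0 XOR 0 XOR 1 XOR 0 XOR 0 XOR 1 XOR 0 XOR 0 XOR 0 XOR 0 = 0

0


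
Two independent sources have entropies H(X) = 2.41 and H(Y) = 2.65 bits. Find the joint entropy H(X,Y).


For independent variables, H(X,Y) = H(X) + H(Y) = 2.41 + 2.65 = 5.06

5.06 bits


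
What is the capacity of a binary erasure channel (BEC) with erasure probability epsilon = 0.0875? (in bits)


C = 1 - epsilon = 1 - 0.0875 = 0.9125

0.9125 bits


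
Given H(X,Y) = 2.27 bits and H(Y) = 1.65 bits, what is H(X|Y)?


H(X|Y) = H(X,Y) - H(Y) = 2.27 - 1.65 = 0.62

0.62 bits


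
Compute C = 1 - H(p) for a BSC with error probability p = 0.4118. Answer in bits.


H(p) = -p*log2(p) - (1-p)*log2(1-p) = -0.4118*log2(0.4118) - 0.5882*log2(0.5882) = 0.527098 + 0.450338 = 0.9774. C = 1 - H(p) = 1 - 0.9774 = 0.0226

0.0226 bits


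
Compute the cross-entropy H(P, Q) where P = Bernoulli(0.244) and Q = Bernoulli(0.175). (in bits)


H(P,Q) = -p*log2(q) - (1-p)*log2(1-q). -0.244*log2(0.175) = 0.613556; -0.756*log2(0.825) = 0.209816. H(P,Q) = 0.613556 + 0.209816 = 0.8234

0.8234 bits


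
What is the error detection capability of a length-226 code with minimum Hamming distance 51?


Detection capability = d_min - 1 = 51 - 1 = 50

50 errors


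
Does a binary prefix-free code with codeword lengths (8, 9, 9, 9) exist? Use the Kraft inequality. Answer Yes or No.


Kraft sum = sum(2^(-l_i)) = 0.0098, need <= 1. Result: satisfied (a binary prefix-free code with these lengths exists)

Yes


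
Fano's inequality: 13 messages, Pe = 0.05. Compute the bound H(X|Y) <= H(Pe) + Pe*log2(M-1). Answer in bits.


H(Pe) = -Pe*log2(Pe) - (1-Pe)*log2(1-Pe) = -0.05*log2(0.05) - 0.95*log2(0.95) = 0.216096 + 0.070301 = 0.2864. Pe*log2(M-1) = 0.05*log2(12) = 0.179248. Bound = H(Pe) + Pe*log2(M-1) = 0.216096 + 0.070301 + 0.179248 = 0.4656

0.4656 bits


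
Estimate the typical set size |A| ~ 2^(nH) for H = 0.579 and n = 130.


log2|A_typical| = nH = 130 * 0.579 = 75.27, so |A_typical| ~ 2^75.27 = 4.555e+22

4.555e+22


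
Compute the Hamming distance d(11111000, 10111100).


Count differing positions: . ^ . . . ^ . . = 2 differences

2


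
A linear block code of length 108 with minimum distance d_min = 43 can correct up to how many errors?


Correction capability = floor((d-1)/2) = floor((43-1)/2) = 21

21 errors


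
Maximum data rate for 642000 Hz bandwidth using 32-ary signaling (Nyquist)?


Rate = 2 * B * log2(M) = 2 * 642000 * 5.0 = 6420000.0

6420000.0 bps


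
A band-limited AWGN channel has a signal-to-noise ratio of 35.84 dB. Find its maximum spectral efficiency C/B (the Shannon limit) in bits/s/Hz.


SNR_linear = 10^(35.84/10) = 3837.0725; C/B = log2(1 + SNR_linear) = log2(1 + 3837.0725) = 11.9062

11.9062 bits/s/Hz


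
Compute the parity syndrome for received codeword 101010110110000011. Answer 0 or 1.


Syndrome = XOR of all bits = 1 XOR 0 XOR 1 XOR 0 XOR 1 XOR 0 XOR 1 XOR 1 XOR 0 XOR 1 XOR 1 XOR 0 XOR 0 XOR 0 XOR 0 XOR 0 XOR 1 XOR 1 = 1

1


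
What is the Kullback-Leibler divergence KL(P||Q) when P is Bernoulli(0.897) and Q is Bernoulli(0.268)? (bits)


KL = p*log2(p/q) + (1-p)*log2((1-p)/(1-q)) = 0.897*log2(0.897/0.268) + 0.103*log2(0.103/0.732) = 1.272

1.272 bits


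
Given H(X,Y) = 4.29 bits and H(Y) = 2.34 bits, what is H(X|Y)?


H(X|Y) = H(X,Y) - H(Y) = 4.29 - 2.34 = 1.95

1.95 bits


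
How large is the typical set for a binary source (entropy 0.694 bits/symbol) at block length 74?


log2|A_typical| = nH = 74 * 0.694 = 51.356, so |A_typical| ~ 2^51.356 = 2.882e+15

2.882e+15


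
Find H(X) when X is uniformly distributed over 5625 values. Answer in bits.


H = log2(n) = log2(5625) = 12.4576

12.4576 bits


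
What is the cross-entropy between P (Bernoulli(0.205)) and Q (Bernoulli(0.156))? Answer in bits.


H(P,Q) = -p*log2(q) - (1-p)*log2(1-q). -0.205*log2(0.156) = 0.549478; -0.795*log2(0.844) = 0.194525. H(P,Q) = 0.549478 + 0.194525 = 0.744

0.744 bits


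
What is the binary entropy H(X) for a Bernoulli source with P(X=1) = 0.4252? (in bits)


H = -p*log2(p) - (1-p)*log2(1-p). -0.4252*log2(0.4252) = 0.524606; -0.5748*log2(0.5748) = 0.459189. H = 0.524606 + 0.459189 = 0.9838

0.9838 bits


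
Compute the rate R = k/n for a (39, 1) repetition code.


Rate = k/n = 1/39

1/39


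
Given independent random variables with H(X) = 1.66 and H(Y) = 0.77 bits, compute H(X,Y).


For independent variables, H(X,Y) = H(X) + H(Y) = 1.66 + 0.77 = 2.43

2.43 bits


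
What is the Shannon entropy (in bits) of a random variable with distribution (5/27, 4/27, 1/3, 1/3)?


H = -sum(p_i * log2(p_i)). Terms: -(5/27)*log2(5/27) = 0.450548; -(4/27)*log2(4/27) = 0.408131; -(1/3)*log2(1/3) = 0.528321; -(1/3)*log2(1/3) = 0.528321. H = 0.450548 + 0.408131 + 0.528321 + 0.528321 = 1.9153

1.9153 bits


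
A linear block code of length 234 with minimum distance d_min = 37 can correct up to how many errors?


Correction capability = floor((d-1)/2) = floor((37-1)/2) = 18

18 errors


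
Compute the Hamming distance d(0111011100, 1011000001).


Count differing positions: ^ ^ . . . ^ ^ ^ . ^ = 6 differences

6


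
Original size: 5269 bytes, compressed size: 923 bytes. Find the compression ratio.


Ratio = original / compressed = 5269 / 923 = 5.7086

5.7086


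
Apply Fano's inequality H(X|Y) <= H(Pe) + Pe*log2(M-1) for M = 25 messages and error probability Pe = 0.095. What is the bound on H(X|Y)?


H(Pe) = -Pe*log2(Pe) - (1-Pe)*log2(1-Pe) = -0.095*log2(0.095) - 0.905*log2(0.905) = 0.322613 + 0.130329 = 0.4529. Pe*log2(M-1) = 0.095*log2(24) = 0.435571. Bound = H(Pe) + Pe*log2(M-1) = 0.322613 + 0.130329 + 0.435571 = 0.8885

0.8885 bits


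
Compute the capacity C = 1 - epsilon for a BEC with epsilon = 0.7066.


C = 1 - epsilon = 1 - 0.7066 = 0.2934

0.2934 bits


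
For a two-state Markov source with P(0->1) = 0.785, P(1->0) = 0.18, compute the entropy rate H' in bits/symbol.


Stationary distribution: pi_0 = p10/(p01+p10) = 0.1865, pi_1 = 0.8135. Entropy rate H' = pi_0*H(p01) + pi_1*H(p10) = 0.1865*0.7509 + 0.8135*0.6801 = 0.6933

0.6933 bits/symbol


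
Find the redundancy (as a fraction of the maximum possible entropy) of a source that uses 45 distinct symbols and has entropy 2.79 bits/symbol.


H_max = log2(K) = log2(45) = 5.4919 bits/symbol. Redundancy = 1 - H/H_max = 1 - 2.79/5.4919 = 1 - 0.508 = 0.492

0.492


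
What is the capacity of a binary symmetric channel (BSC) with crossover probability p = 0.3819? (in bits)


H(p) = -p*log2(p) - (1-p)*log2(1-p) = -0.3819*log2(0.3819) - 0.6181*log2(0.6181) = 0.530357 + 0.429016 = 0.9594. C = 1 - H(p) = 1 - 0.9594 = 0.0406

0.0406 bits


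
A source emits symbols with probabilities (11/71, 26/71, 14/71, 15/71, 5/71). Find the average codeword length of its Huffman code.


Huffman construction (repeatedly merge the two least-probable nodes; each merge adds 1 bit to every symbol beneath it): 5/71 + 11/71 = 16/71; 14/71 + 15/71 = 29/71; 16/71 + 26/71 = 42/71; 29/71 + 42/71 = 1. Resulting codeword lengths (in the order the probabilities were given): (3, 2, 2, 2, 3). L_avg = sum(p_i * l_i) = 11/71*3 + 26/71*2 + 14/71*2 + 15/71*2 + 5/71*3 = 158/71 = 2.2254

2.2254 bits


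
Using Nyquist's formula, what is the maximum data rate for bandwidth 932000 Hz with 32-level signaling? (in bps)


Rate = 2 * B * log2(M) = 2 * 932000 * 5.0 = 9320000.0

9320000.0 bps


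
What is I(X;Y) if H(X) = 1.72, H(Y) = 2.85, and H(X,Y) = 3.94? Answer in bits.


I(X;Y) = H(X) + H(Y) - H(X,Y) = 1.72 + 2.85 - 3.94 = 0.63

0.63 bits


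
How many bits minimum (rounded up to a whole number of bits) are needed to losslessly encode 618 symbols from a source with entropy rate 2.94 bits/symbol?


Minimum bits >= n * H = 618 * 2.94 = 1816.92, rounded up to a whole number of bits = 1817

1817 bits


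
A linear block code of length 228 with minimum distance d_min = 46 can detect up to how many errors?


Detection capability = d_min - 1 = 46 - 1 = 45

45 errors


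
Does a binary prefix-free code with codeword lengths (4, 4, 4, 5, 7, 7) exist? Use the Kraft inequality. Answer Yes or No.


Kraft sum = sum(2^(-l_i)) = 0.2344, need <= 1. Result: satisfied (a binary prefix-free code with these lengths exists)

Yes


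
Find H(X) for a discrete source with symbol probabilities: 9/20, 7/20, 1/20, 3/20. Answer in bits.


H = -sum(p_i * log2(p_i)). Terms: -(9/20)*log2(9/20) = 0.518401; -(7/20)*log2(7/20) = 0.530101; -(1/20)*log2(1/20) = 0.216096; -(3/20)*log2(3/20) = 0.410545. H = 0.518401 + 0.530101 + 0.216096 + 0.410545 = 1.6751

1.6751 bits


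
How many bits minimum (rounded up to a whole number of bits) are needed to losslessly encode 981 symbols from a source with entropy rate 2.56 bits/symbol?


Minimum bits >= n * H = 981 * 2.56 = 2511.36, rounded up to a whole number of bits = 2512

2512 bits


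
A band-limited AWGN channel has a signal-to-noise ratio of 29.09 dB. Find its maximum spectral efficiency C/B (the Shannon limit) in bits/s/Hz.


SNR_linear = 10^(29.09/10) = 810.9611; C/B = log2(1 + SNR_linear) = log2(1 + 810.9611) = 9.6653

9.6653 bits/s/Hz


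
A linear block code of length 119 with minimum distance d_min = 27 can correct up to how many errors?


Correction capability = floor((d-1)/2) = floor((27-1)/2) = 13

13 errors


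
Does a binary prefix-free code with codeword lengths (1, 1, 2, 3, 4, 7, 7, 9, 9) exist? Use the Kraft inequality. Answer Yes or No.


Kraft sum = sum(2^(-l_i)) = 1.457, need <= 1. Result: violated (a binary prefix-free code with these lengths cannot exist)

No


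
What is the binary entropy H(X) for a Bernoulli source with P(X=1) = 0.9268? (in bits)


H = -p*log2(p) - (1-p)*log2(1-p). -0.9268*log2(0.9268) = 0.101642; -0.0732*log2(0.0732) = 0.276111. H = 0.101642 + 0.276111 = 0.3778

0.3778 bits


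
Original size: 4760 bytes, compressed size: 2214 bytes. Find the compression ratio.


Ratio = original / compressed = 4760 / 2214 = 2.15

2.15


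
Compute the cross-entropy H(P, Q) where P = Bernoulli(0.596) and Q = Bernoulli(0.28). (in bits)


H(P,Q) = -p*log2(q) - (1-p)*log2(1-q). -0.596*log2(0.28) = 1.094555; -0.404*log2(0.72) = 0.191468. H(P,Q) = 1.094555 + 0.191468 = 1.286

1.286 bits


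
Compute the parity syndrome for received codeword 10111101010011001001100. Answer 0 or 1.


Syndrome = XOR of all bits = 1 XOR 0 XOR 1 XOR 1 XOR 1 XOR 1 XOR 0 XOR 1 XOR 0 XOR 1 XOR 0 XOR 0 XOR 1 XOR 1 XOR 0 XOR 0 XOR 1 XOR 0 XOR 0 XOR 1 XOR 1 XOR 0 XOR 0 = 0

0


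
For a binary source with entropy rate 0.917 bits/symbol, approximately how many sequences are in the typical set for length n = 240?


log2|A_typical| = nH = 240 * 0.917 = 220.08, so |A_typical| ~ 2^220.08 = 1.781e+66

1.781e+66


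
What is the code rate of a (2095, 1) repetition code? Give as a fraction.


Rate = k/n = 1/2095

1/2095


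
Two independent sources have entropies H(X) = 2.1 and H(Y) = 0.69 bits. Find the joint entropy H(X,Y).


For independent variables, H(X,Y) = H(X) + H(Y) = 2.1 + 0.69 = 2.79

2.79 bits


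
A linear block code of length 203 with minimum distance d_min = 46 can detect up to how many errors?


Detection capability = d_min - 1 = 46 - 1 = 45

45 errors


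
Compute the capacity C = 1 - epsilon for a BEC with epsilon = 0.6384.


C = 1 - epsilon = 1 - 0.6384 = 0.3616

0.3616 bits


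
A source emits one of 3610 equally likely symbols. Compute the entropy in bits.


H = log2(n) = log2(3610) = 11.8178

11.8178 bits


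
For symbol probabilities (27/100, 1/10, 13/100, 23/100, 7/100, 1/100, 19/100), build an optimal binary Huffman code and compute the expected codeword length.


Huffman construction (repeatedly merge the two least-probable nodes; each merge adds 1 bit to every symbol beneath it): 1/100 + 7/100 = 2/25; 2/25 + 1/10 = 9/50; 13/100 + 9/50 = 31/100; 19/100 + 23/100 = 21/50; 27/100 + 31/100 = 29/50; 21/50 + 29/50 = 1. Resulting codeword lengths (in the order the probabilities were given): (2, 4, 3, 2, 5, 5, 2). L_avg = sum(p_i * l_i) = 27/100*2 + 1/10*4 + 13/100*3 + 23/100*2 + 7/100*5 + 1/100*5 + 19/100*2 = 257/100 = 2.57

2.57 bits


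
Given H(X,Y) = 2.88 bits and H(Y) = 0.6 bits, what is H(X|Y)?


H(X|Y) = H(X,Y) - H(Y) = 2.88 - 0.6 = 2.28

2.28 bits


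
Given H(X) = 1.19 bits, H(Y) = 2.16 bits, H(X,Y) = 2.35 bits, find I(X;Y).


I(X;Y) = H(X) + H(Y) - H(X,Y) = 1.19 + 2.16 - 2.35 = 1.0

1.0 bits


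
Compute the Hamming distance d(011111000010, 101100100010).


Count differing positions: ^ ^ . . ^ ^ ^ . . . . . = 5 differences

5


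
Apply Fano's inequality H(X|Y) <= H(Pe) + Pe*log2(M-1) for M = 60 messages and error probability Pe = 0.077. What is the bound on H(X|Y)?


H(Pe) = -Pe*log2(Pe) - (1-Pe)*log2(1-Pe) = -0.077*log2(0.077) - 0.923*log2(0.923) = 0.284823 + 0.106696 = 0.3915. Pe*log2(M-1) = 0.077*log2(59) = 0.452964. Bound = H(Pe) + Pe*log2(M-1) = 0.284823 + 0.106696 + 0.452964 = 0.8445

0.8445 bits


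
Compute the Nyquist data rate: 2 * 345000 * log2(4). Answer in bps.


Rate = 2 * B * log2(M) = 2 * 345000 * 2.0 = 1380000.0

1380000.0 bps


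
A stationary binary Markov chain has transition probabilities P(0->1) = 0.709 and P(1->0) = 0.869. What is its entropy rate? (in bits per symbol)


Stationary distribution: pi_0 = p10/(p01+p10) = 0.5507, pi_1 = 0.4493. Entropy rate H' = pi_0*H(p01) + pi_1*H(p10) = 0.5507*0.87 + 0.4493*0.5602 = 0.7308

0.7308 bits/symbol


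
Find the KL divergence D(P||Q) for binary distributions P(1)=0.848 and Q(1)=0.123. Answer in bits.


KL = p*log2(p/q) + (1-p)*log2((1-p)/(1-q)) = 0.848*log2(0.848/0.123) + 0.152*log2(0.152/0.877) = 1.9777

1.9777 bits


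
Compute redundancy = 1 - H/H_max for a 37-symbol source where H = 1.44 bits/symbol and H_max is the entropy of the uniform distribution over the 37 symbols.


H_max = log2(K) = log2(37) = 5.2095 bits/symbol. Redundancy = 1 - H/H_max = 1 - 1.44/5.2095 = 1 - 0.2764 = 0.7236

0.7236


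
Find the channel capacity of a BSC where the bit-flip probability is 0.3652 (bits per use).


H(p) = -p*log2(p) - (1-p)*log2(1-p) = -0.3652*log2(0.3652) - 0.6348*log2(0.6348) = 0.530724 + 0.416191 = 0.9469. C = 1 - H(p) = 1 - 0.9469 = 0.0531

0.0531 bits


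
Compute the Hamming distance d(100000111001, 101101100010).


Count differing positions: . . ^ ^ . ^ . ^ ^ . ^ ^ = 7 differences

7


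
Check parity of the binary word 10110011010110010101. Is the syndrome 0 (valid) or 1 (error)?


Syndrome = XOR of all bits = 1 XOR 0 XOR 1 XOR 1 XOR 0 XOR 0 XOR 1 XOR 1 XOR 0 XOR 1 XOR 0 XOR 1 XOR 1 XOR 0 XOR 0 XOR 1 XOR 0 XOR 1 XOR 0 XOR 1 = 1

1


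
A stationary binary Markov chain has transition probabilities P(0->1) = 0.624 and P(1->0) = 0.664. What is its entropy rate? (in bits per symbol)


Stationary distribution: pi_0 = p10/(p01+p10) = 0.5155, pi_1 = 0.4845. Entropy rate H' = pi_0*H(p01) + pi_1*H(p10) = 0.5155*0.9552 + 0.4845*0.9209 = 0.9386

0.9386 bits/symbol


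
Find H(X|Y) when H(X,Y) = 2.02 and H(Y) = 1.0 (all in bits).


H(X|Y) = H(X,Y) - H(Y) = 2.02 - 1.0 = 1.02

1.02 bits


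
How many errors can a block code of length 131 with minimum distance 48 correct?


Correction capability = floor((d-1)/2) = floor((48-1)/2) = 23

23 errors


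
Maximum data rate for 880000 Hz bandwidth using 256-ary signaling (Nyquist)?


Rate = 2 * B * log2(M) = 2 * 880000 * 8.0 = 14080000.0

14080000.0 bps


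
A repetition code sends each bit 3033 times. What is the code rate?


Rate = k/n = 1/3033

1/3033


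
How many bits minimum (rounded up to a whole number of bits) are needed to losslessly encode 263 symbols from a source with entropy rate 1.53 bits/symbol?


Minimum bits >= n * H = 263 * 1.53 = 402.39, rounded up to a whole number of bits = 403

403 bits


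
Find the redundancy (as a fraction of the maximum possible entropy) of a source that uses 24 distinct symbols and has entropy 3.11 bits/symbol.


H_max = log2(K) = log2(24) = 4.585 bits/symbol. Redundancy = 1 - H/H_max = 1 - 3.11/4.585 = 1 - 0.6783 = 0.3217

0.3217


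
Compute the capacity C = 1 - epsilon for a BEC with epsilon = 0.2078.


C = 1 - epsilon = 1 - 0.2078 = 0.7922

0.7922 bits


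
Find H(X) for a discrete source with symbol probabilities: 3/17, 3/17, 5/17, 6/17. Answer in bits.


H = -sum(p_i * log2(p_i)). Terms: -(3/17)*log2(3/17) = 0.441618; -(3/17)*log2(3/17) = 0.441618; -(5/17)*log2(5/17) = 0.519275; -(6/17)*log2(6/17) = 0.530294. H = 0.441618 + 0.441618 + 0.519275 + 0.530294 = 1.9328

1.9328 bits


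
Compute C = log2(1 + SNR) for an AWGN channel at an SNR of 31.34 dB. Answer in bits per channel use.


SNR_linear = 10^(31.34/10) = 1361.4447; C = log2(1 + SNR_linear) = log2(1 + 1361.4447) = 10.412

10.412 bits/channel use


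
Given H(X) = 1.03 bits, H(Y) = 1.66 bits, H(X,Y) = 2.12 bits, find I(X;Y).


I(X;Y) = H(X) + H(Y) - H(X,Y) = 1.03 + 1.66 - 2.12 = 0.57

0.57 bits


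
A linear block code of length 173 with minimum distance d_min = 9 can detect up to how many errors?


Detection capability = d_min - 1 = 9 - 1 = 8

8 errors


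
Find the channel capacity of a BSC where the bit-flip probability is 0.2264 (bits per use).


H(p) = -p*log2(p) - (1-p)*log2(1-p) = -0.2264*log2(0.2264) - 0.7736*log2(0.7736) = 0.485187 + 0.286495 = 0.7717. C = 1 - H(p) = 1 - 0.7717 = 0.2283

0.2283 bits


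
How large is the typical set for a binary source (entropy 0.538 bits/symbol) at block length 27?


log2|A_typical| = nH = 27 * 0.538 = 14.526, so |A_typical| ~ 2^14.526 = 2.359e+04

2.359e+04


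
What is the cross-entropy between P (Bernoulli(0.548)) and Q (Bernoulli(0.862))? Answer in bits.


H(P,Q) = -p*log2(q) - (1-p)*log2(1-q). -0.548*log2(0.862) = 0.117404; -0.452*log2(0.138) = 1.291481. H(P,Q) = 0.117404 + 1.291481 = 1.4089

1.4089 bits


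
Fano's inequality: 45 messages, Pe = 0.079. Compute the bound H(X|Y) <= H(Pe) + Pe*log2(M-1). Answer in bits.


H(Pe) = -Pe*log2(Pe) - (1-Pe)*log2(1-Pe) = -0.079*log2(0.079) - 0.921*log2(0.921) = 0.289298 + 0.109348 = 0.3986. Pe*log2(M-1) = 0.079*log2(44) = 0.431295. Bound = H(Pe) + Pe*log2(M-1) = 0.289298 + 0.109348 + 0.431295 = 0.8299

0.8299 bits


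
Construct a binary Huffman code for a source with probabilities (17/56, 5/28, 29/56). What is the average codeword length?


Huffman construction (repeatedly merge the two least-probable nodes; each merge adds 1 bit to every symbol beneath it): 5/28 + 17/56 = 27/56; 27/56 + 29/56 = 1. Resulting codeword lengths (in the order the probabilities were given): (2, 2, 1). L_avg = sum(p_i * l_i) = 17/56*2 + 5/28*2 + 29/56*1 = 83/56 = 1.4821

1.4821 bits


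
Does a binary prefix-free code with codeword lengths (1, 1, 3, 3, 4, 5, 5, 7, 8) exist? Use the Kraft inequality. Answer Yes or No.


Kraft sum = sum(2^(-l_i)) = 1.3867, need <= 1. Result: violated (a binary prefix-free code with these lengths cannot exist)

No


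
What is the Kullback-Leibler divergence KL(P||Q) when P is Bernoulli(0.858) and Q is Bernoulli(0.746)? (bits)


KL = p*log2(p/q) + (1-p)*log2((1-p)/(1-q)) = 0.858*log2(0.858/0.746) + 0.142*log2(0.142/0.254) = 0.054

0.054 bits


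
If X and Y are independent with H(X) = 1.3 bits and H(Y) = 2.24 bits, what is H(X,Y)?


For independent variables, H(X,Y) = H(X) + H(Y) = 1.3 + 2.24 = 3.54

3.54 bits


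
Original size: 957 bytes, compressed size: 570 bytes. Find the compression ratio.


Ratio = original / compressed = 957 / 570 = 1.6789

1.6789


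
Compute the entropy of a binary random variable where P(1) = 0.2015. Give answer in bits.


H = -p*log2(p) - (1-p)*log2(1-p). -0.2015*log2(0.2015) = 0.465696; -0.7985*log2(0.7985) = 0.259222. H = 0.465696 + 0.259222 = 0.7249

0.7249 bits


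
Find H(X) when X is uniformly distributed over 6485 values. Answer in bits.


H = log2(n) = log2(6485) = 12.6629

12.6629 bits


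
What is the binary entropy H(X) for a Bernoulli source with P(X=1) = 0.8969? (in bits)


H = -p*log2(p) - (1-p)*log2(1-p). -0.8969*log2(0.8969) = 0.140796; -0.1031*log2(0.1031) = 0.337950. H = 0.140796 + 0.337950 = 0.4787

0.4787 bits


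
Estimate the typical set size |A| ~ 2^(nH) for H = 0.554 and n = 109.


log2|A_typical| = nH = 109 * 0.554 = 60.386, so |A_typical| ~ 2^60.386 = 1.507e+18

1.507e+18


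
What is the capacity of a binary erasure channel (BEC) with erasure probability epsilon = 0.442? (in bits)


C = 1 - epsilon = 1 - 0.442 = 0.558

0.558 bits


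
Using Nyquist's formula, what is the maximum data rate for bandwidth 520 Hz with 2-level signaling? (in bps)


Rate = 2 * B * log2(M) = 2 * 520 * 1.0 = 1040.0

1040.0 bps


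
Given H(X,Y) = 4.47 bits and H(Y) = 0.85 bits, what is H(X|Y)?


H(X|Y) = H(X,Y) - H(Y) = 4.47 - 0.85 = 3.62

3.62 bits


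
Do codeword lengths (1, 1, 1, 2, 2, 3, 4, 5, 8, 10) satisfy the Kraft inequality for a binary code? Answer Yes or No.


Kraft sum = sum(2^(-l_i)) = 2.2236, need <= 1. Result: violated (a binary prefix-free code with these lengths cannot exist)

No


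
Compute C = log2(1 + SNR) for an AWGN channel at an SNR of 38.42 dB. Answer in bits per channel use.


SNR_linear = 10^(38.42/10) = 6950.2432; C = log2(1 + SNR_linear) = log2(1 + 6950.2432) = 12.7631

12.7631 bits/channel use


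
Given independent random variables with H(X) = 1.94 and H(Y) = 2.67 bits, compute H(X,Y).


For independent variables, H(X,Y) = H(X) + H(Y) = 1.94 + 2.67 = 4.61

4.61 bits


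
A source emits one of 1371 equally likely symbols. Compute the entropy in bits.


H = log2(n) = log2(1371) = 10.421

10.421 bits


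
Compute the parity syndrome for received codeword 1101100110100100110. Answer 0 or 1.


Syndrome = XOR of all bits = 1 XOR 1 XOR 0 XOR 1 XOR 1 XOR 0 XOR 0 XOR 1 XOR 1 XOR 0 XOR 1 XOR 0 XOR 0 XOR 1 XOR 0 XOR 0 XOR 1 XOR 1 XOR 0 = 0

0


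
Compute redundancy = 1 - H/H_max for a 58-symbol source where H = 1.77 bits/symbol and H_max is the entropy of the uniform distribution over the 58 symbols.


H_max = log2(K) = log2(58) = 5.858 bits/symbol. Redundancy = 1 - H/H_max = 1 - 1.77/5.858 = 1 - 0.3022 = 0.6978

0.6978


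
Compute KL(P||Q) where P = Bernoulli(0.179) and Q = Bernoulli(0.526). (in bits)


KL = p*log2(p/q) + (1-p)*log2((1-p)/(1-q)) = 0.179*log2(0.179/0.526) + 0.821*log2(0.821/0.474) = 0.3723

0.3723 bits


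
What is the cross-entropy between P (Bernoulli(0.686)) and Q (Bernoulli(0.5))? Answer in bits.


H(P,Q) = -p*log2(q) - (1-p)*log2(1-q). -0.686*log2(0.5) = 0.686000; -0.314*log2(0.5) = 0.314000. H(P,Q) = 0.686000 + 0.314000 = 1.0

1.0 bits


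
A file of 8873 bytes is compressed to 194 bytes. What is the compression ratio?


Ratio = original / compressed = 8873 / 194 = 45.7371

45.7371


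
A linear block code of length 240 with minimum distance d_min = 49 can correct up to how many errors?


Correction capability = floor((d-1)/2) = floor((49-1)/2) = 24

24 errors


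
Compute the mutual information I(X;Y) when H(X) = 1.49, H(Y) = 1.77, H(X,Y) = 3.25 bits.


I(X;Y) = H(X) + H(Y) - H(X,Y) = 1.49 + 1.77 - 3.25 = 0.01

0.01 bits


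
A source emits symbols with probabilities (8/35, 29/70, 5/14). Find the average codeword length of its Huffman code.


Huffman construction (repeatedly merge the two least-probable nodes; each merge adds 1 bit to every symbol beneath it): 8/35 + 5/14 = 41/70; 29/70 + 41/70 = 1. Resulting codeword lengths (in the order the probabilities were given): (2, 1, 2). L_avg = sum(p_i * l_i) = 8/35*2 + 29/70*1 + 5/14*2 = 111/70 = 1.5857

1.5857 bits


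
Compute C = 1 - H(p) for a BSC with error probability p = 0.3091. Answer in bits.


H(p) = -p*log2(p) - (1-p)*log2(1-p) = -0.3091*log2(0.3091) - 0.6909*log2(0.6909) = 0.523570 + 0.368561 = 0.8921. C = 1 - H(p) = 1 - 0.8921 = 0.1079

0.1079 bits


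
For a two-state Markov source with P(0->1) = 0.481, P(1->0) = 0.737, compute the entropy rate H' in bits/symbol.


Stationary distribution: pi_0 = p10/(p01+p10) = 0.6051, pi_1 = 0.3949. Entropy rate H' = pi_0*H(p01) + pi_1*H(p10) = 0.6051*0.999 + 0.3949*0.8312 = 0.9327

0.9327 bits/symbol


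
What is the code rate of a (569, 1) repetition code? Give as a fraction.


Rate = k/n = 1/569

1/569


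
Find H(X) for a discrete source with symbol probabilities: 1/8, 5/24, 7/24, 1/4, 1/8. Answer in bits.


H = -sum(p_i * log2(p_i)). Terms: -(1/8)*log2(1/8) = 0.375000; -(5/24)*log2(5/24) = 0.471466; -(7/24)*log2(7/24) = 0.518469; -(1/4)*log2(1/4) = 0.500000; -(1/8)*log2(1/8) = 0.375000. H = 0.375000 + 0.471466 + 0.518469 + 0.500000 + 0.375000 = 2.2399

2.2399 bits


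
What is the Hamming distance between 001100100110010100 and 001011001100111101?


Count differing positions: . . . ^ ^ ^ ^ . ^ . ^ . ^ . ^ . . ^ = 9 differences

9


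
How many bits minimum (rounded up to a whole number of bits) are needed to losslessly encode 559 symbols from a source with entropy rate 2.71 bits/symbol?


Minimum bits >= n * H = 559 * 2.71 = 1514.89, rounded up to a whole number of bits = 1515

1515 bits


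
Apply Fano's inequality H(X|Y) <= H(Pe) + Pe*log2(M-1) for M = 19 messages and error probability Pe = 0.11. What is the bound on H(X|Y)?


H(Pe) = -Pe*log2(Pe) - (1-Pe)*log2(1-Pe) = -0.11*log2(0.11) - 0.89*log2(0.89) = 0.350287 + 0.149629 = 0.4999. Pe*log2(M-1) = 0.11*log2(18) = 0.458692. Bound = H(Pe) + Pe*log2(M-1) = 0.350287 + 0.149629 + 0.458692 = 0.9586

0.9586 bits


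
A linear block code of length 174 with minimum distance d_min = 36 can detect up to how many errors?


Detection capability = d_min - 1 = 36 - 1 = 35

35 errors


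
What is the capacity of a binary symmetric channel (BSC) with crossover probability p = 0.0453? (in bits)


H(p) = -p*log2(p) - (1-p)*log2(1-p) = -0.0453*log2(0.0453) - 0.9547*log2(0.9547) = 0.202235 + 0.063851 = 0.2661. C = 1 - H(p) = 1 - 0.2661 = 0.7339

0.7339 bits


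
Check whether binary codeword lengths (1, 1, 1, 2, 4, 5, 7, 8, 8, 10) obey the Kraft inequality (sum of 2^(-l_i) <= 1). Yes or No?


Kraft sum = sum(2^(-l_i)) = 1.8604, need <= 1. Result: violated (a binary prefix-free code with these lengths cannot exist)

No


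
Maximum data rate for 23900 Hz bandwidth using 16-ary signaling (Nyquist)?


Rate = 2 * B * log2(M) = 2 * 23900 * 4.0 = 191200.0

191200.0 bps


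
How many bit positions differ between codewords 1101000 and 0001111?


Count differing positions: ^ ^ . . ^ ^ ^ = 5 differences

5


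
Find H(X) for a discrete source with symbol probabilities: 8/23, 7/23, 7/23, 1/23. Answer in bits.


H = -sum(p_i * log2(p_i)). Terms: -(8/23)*log2(8/23) = 0.529935; -(7/23)*log2(7/23) = 0.522324; -(7/23)*log2(7/23) = 0.522324; -(1/23)*log2(1/23) = 0.196677. H = 0.529935 + 0.522324 + 0.522324 + 0.196677 = 1.7713

1.7713 bits


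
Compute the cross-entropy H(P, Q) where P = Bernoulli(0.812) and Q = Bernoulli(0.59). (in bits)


H(P,Q) = -p*log2(q) - (1-p)*log2(1-q). -0.812*log2(0.59) = 0.618105; -0.188*log2(0.41) = 0.241825. H(P,Q) = 0.618105 + 0.241825 = 0.8599

0.8599 bits


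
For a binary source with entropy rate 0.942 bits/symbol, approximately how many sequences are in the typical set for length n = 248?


log2|A_typical| = nH = 248 * 0.942 = 233.616, so |A_typical| ~ 2^233.616 = 2.116e+70

2.116e+70


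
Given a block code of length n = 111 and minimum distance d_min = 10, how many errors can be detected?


Detection capability = d_min - 1 = 10 - 1 = 9

9 errors


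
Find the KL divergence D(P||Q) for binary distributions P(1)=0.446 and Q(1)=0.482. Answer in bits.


KL = p*log2(p/q) + (1-p)*log2((1-p)/(1-q)) = 0.446*log2(0.446/0.482) + 0.554*log2(0.554/0.518) = 0.0038

0.0038 bits


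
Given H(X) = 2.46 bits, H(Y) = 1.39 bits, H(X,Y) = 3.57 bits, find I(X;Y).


I(X;Y) = H(X) + H(Y) - H(X,Y) = 2.46 + 1.39 - 3.57 = 0.28

0.28 bits


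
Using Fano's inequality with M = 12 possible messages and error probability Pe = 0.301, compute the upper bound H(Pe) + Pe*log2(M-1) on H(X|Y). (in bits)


H(Pe) = -Pe*log2(Pe) - (1-Pe)*log2(1-Pe) = -0.301*log2(0.301) - 0.699*log2(0.699) = 0.521382 + 0.361128 = 0.8825. Pe*log2(M-1) = 0.301*log2(11) = 1.041289. Bound = H(Pe) + Pe*log2(M-1) = 0.521382 + 0.361128 + 1.041289 = 1.9238

1.9238 bits


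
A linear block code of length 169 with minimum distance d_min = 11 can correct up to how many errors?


Correction capability = floor((d-1)/2) = floor((11-1)/2) = 5

5 errors


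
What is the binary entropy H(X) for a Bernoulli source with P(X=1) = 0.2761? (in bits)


H = -p*log2(p) - (1-p)*log2(1-p). -0.2761*log2(0.2761) = 0.512645; -0.7239*log2(0.7239) = 0.337437. H = 0.512645 + 0.337437 = 0.8501

0.8501 bits


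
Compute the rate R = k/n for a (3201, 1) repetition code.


Rate = k/n = 1/3201

1/3201


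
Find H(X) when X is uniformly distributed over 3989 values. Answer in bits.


H = log2(n) = log2(3989) = 11.9618

11.9618 bits


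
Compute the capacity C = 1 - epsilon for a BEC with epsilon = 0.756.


C = 1 - epsilon = 1 - 0.756 = 0.244

0.244 bits


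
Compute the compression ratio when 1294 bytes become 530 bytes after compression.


Ratio = original / compressed = 1294 / 530 = 2.4415

2.4415


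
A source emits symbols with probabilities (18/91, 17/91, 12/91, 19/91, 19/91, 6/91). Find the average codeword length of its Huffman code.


Huffman construction (repeatedly merge the two least-probable nodes; each merge adds 1 bit to every symbol beneath it): 6/91 + 12/91 = 18/91; 17/91 + 18/91 = 5/13; 18/91 + 19/91 = 37/91; 19/91 + 5/13 = 54/91; 37/91 + 54/91 = 1. Resulting codeword lengths (in the order the probabilities were given): (3, 3, 3, 2, 2, 3). L_avg = sum(p_i * l_i) = 18/91*3 + 17/91*3 + 12/91*3 + 19/91*2 + 19/91*2 + 6/91*3 = 235/91 = 2.5824

2.5824 bits


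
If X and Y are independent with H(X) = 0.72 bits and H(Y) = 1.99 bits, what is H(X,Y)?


For independent variables, H(X,Y) = H(X) + H(Y) = 0.72 + 1.99 = 2.71

2.71 bits


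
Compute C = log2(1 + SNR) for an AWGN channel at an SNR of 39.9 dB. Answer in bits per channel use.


SNR_linear = 10^(39.9/10) = 9772.3722; C = log2(1 + SNR_linear) = log2(1 + 9772.3722) = 13.2546

13.2546 bits/channel use


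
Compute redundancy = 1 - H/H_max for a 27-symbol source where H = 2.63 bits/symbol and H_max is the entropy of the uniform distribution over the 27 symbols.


H_max = log2(K) = log2(27) = 4.7549 bits/symbol. Redundancy = 1 - H/H_max = 1 - 2.63/4.7549 = 1 - 0.5531 = 0.4469

0.4469


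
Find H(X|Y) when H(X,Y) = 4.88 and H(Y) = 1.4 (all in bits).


H(X|Y) = H(X,Y) - H(Y) = 4.88 - 1.4 = 3.48

3.48 bits


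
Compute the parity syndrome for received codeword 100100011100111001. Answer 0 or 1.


Syndrome = XOR of all bits = 1 XOR 0 XOR 0 XOR 1 XOR 0 XOR 0 XOR 0 XOR 1 XOR 1 XOR 1 XOR 0 XOR 0 XOR 1 XOR 1 XOR 1 XOR 0 XOR 0 XOR 1 = 1

1


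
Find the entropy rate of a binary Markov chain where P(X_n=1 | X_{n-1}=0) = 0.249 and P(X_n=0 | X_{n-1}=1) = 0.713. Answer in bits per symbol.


Stationary distribution: pi_0 = p10/(p01+p10) = 0.7412, pi_1 = 0.2588. Entropy rate H' = pi_0*H(p01) + pi_1*H(p10) = 0.7412*0.8097 + 0.2588*0.8648 = 0.824

0.824 bits/symbol


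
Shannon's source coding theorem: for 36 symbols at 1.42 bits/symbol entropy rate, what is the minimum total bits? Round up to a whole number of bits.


Minimum bits >= n * H = 36 * 1.42 = 51.12, rounded up to a whole number of bits = 52

52 bits


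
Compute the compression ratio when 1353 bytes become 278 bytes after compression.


Ratio = original / compressed = 1353 / 278 = 4.8669

4.8669


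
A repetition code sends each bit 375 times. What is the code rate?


Rate = k/n = 1/375

1/375


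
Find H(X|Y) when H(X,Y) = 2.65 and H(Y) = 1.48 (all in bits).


H(X|Y) = H(X,Y) - H(Y) = 2.65 - 1.48 = 1.17

1.17 bits


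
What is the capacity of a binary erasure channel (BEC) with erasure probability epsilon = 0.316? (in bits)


C = 1 - epsilon = 1 - 0.316 = 0.684

0.684 bits


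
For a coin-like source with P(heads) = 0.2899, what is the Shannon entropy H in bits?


H = -p*log2(p) - (1-p)*log2(1-p). -0.2899*log2(0.2899) = 0.517869; -0.7101*log2(0.7101) = 0.350723. H = 0.517869 + 0.350723 = 0.8686

0.8686 bits


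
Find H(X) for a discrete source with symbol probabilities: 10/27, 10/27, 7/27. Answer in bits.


H = -sum(p_i * log2(p_i)). Terms: -(10/27)*log2(10/27) = 0.530726; -(10/27)*log2(10/27) = 0.530726; -(7/27)*log2(7/27) = 0.504916. H = 0.530726 + 0.530726 + 0.504916 = 1.5664

1.5664 bits


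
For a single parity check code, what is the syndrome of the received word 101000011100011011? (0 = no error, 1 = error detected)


Syndrome = XOR of all bits = 1 XOR 0 XOR 1 XOR 0 XOR 0 XOR 0 XOR 0 XOR 1 XOR 1 XOR 1 XOR 0 XOR 0 XOR 0 XOR 1 XOR 1 XOR 0 XOR 1 XOR 1 = 1

1


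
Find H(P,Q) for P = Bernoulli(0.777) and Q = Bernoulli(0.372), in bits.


H(P,Q) = -p*log2(q) - (1-p)*log2(1-q). -0.777*log2(0.372) = 1.108488; -0.223*log2(0.628) = 0.149669. H(P,Q) = 1.108488 + 0.149669 = 1.2582

1.2582 bits


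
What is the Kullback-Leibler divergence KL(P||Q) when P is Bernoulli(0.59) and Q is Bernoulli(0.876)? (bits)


KL = p*log2(p/q) + (1-p)*log2((1-p)/(1-q)) = 0.59*log2(0.59/0.876) + 0.41*log2(0.41/0.124) = 0.3709

0.3709 bits


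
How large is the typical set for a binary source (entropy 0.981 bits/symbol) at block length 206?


log2|A_typical| = nH = 206 * 0.981 = 202.086, so |A_typical| ~ 2^202.086 = 6.823e+60

6.823e+60


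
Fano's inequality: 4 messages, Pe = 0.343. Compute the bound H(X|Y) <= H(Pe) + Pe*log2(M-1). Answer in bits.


H(Pe) = -Pe*log2(Pe) - (1-Pe)*log2(1-Pe) = -0.343*log2(0.343) - 0.657*log2(0.657) = 0.529496 + 0.398165 = 0.9277. Pe*log2(M-1) = 0.343*log2(3) = 0.543642. Bound = H(Pe) + Pe*log2(M-1) = 0.529496 + 0.398165 + 0.543642 = 1.4713

1.4713 bits
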